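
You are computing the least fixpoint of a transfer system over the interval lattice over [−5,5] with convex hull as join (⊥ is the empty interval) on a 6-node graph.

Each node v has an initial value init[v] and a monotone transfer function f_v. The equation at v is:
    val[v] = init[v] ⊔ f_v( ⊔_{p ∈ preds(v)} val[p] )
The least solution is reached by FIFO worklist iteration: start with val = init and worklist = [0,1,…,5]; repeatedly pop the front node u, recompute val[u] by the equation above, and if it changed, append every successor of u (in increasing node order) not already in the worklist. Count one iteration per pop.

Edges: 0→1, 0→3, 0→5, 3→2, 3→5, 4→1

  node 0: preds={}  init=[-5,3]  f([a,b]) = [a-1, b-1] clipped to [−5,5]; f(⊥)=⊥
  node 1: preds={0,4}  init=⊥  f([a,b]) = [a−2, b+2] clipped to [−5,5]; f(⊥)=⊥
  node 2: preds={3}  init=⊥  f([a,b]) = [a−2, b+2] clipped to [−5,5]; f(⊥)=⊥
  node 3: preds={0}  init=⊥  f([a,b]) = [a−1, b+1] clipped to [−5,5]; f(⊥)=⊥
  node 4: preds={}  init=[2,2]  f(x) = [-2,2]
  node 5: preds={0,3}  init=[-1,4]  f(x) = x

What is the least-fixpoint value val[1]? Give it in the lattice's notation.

Trace (8 dequeues):
  [1] u=0 | in ⊥ | out [-5,3] | ==
  [2] u=1 | in [-5,3] | out [-5,5] | prev ⊥ | push {}
  [3] u=2 | in ⊥ | out ⊥ | ==
  [4] u=3 | in [-5,3] | out [-5,4] | prev ⊥ | push {2}
  [5] u=4 | in ⊥ | out [-2,2] | prev [2,2] | push {1}
  [6] u=5 | in [-5,4] | out [-5,4] | prev [-1,4] | push {}
  [7] u=2 | in [-5,4] | out [-5,5] | prev ⊥ | push {}
  [8] u=1 | in [-5,3] | out [-5,5] | ==

Converged values:
  [0] [-5,3]
  [1] [-5,5]
  [2] [-5,5]
  [3] [-5,4]
  [4] [-2,2]
  [5] [-5,4]

[-5,5]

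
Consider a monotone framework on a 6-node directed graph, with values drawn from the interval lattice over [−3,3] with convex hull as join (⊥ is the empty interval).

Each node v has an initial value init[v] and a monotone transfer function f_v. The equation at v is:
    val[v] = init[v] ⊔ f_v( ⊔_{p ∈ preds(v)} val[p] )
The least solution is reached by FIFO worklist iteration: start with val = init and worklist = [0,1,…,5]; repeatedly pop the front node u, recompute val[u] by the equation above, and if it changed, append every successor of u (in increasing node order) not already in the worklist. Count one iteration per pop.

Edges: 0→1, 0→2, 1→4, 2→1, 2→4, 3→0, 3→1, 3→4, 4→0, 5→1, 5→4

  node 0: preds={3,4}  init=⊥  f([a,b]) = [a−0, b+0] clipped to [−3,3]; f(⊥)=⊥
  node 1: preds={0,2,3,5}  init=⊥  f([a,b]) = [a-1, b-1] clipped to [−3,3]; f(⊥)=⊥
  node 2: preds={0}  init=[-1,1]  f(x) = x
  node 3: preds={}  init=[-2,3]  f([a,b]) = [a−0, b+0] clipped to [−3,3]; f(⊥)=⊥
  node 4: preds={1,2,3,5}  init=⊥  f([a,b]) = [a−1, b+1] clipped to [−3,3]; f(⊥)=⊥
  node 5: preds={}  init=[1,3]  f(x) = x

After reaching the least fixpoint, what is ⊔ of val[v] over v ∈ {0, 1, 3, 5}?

Iteration log — 12 steps:
  step 1. node 0  ⊔preds=[-2,3]  new=[-2,3]  old=⊥  +wl: 
  step 2. node 1  ⊔preds=[-2,3]  new=[-3,2]  old=⊥  +wl: 
  step 3. node 2  ⊔preds=[-2,3]  new=[-2,3]  old=[-1,1]  +wl: 1
  step 4. node 3  ⊔preds=⊥  new=[-2,3]  stable
  step 5. node 4  ⊔preds=[-3,3]  new=[-3,3]  old=⊥  +wl: 0
  step 6. node 5  ⊔preds=⊥  new=[1,3]  stable
  step 7. node 1  ⊔preds=[-2,3]  new=[-3,2]  stable
  step 8. node 0  ⊔preds=[-3,3]  new=[-3,3]  old=[-2,3]  +wl: 1,2
  step 9. node 1  ⊔preds=[-3,3]  new=[-3,2]  stable
  step 10. node 2  ⊔preds=[-3,3]  new=[-3,3]  old=[-2,3]  +wl: 1,4
  step 11. node 1  ⊔preds=[-3,3]  new=[-3,2]  stable
  step 12. node 4  ⊔preds=[-3,3]  new=[-3,3]  stable

Least fixpoint reached:
  node 0: [-3,3]
  node 1: [-3,2]
  node 2: [-3,3]
  node 3: [-2,3]
  node 4: [-3,3]
  node 5: [1,3]

[-3,3]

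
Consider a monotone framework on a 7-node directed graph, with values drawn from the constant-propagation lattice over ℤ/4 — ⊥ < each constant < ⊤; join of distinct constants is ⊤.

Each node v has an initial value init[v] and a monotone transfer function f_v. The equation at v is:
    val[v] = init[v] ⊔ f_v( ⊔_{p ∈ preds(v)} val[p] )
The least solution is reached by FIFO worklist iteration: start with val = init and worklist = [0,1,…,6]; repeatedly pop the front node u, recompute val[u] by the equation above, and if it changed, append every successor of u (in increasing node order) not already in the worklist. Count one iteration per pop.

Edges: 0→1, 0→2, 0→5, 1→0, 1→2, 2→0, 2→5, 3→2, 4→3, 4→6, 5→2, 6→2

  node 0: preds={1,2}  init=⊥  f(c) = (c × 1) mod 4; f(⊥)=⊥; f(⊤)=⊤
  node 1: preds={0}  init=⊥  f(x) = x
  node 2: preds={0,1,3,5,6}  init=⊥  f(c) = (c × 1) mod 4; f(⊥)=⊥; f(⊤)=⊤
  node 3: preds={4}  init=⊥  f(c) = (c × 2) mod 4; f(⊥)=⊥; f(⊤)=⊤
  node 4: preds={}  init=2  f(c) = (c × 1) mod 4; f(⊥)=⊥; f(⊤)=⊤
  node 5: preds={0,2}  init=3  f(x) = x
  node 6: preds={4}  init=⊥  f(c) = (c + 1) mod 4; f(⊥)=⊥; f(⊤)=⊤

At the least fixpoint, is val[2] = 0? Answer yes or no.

no

Iteration log — 17 steps:
  step 1. node 0  ⊔preds=⊥  new=⊥  stable
  step 2. node 1  ⊔preds=⊥  new=⊥  stable
  step 3. node 2  ⊔preds=3  new=3  old=⊥  +wl: 0
  step 4. node 3  ⊔preds=2  new=0  old=⊥  +wl: 2
  step 5. node 4  ⊔preds=⊥  new=2  stable
  step 6. node 5  ⊔preds=3  new=3  stable
  step 7. node 6  ⊔preds=2  new=3  old=⊥  +wl: 
  step 8. node 0  ⊔preds=3  new=3  old=⊥  +wl: 1,5
  step 9. node 2  ⊔preds=⊤  new=⊤  old=3  +wl: 0
  step 10. node 1  ⊔preds=3  new=3  old=⊥  +wl: 2
  step 11. node 5  ⊔preds=⊤  new=⊤  old=3  +wl: 
  step 12. node 0  ⊔preds=⊤  new=⊤  old=3  +wl: 1,5
  step 13. node 2  ⊔preds=⊤  new=⊤  stable
  step 14. node 1  ⊔preds=⊤  new=⊤  old=3  +wl: 0,2
  step 15. node 5  ⊔preds=⊤  new=⊤  stable
  step 16. node 0  ⊔preds=⊤  new=⊤  stable
  step 17. node 2  ⊔preds=⊤  new=⊤  stable

Least fixpoint reached:
  node 0: ⊤
  node 1: ⊤
  node 2: ⊤
  node 3: 0
  node 4: 2
  node 5: ⊤
  node 6: 3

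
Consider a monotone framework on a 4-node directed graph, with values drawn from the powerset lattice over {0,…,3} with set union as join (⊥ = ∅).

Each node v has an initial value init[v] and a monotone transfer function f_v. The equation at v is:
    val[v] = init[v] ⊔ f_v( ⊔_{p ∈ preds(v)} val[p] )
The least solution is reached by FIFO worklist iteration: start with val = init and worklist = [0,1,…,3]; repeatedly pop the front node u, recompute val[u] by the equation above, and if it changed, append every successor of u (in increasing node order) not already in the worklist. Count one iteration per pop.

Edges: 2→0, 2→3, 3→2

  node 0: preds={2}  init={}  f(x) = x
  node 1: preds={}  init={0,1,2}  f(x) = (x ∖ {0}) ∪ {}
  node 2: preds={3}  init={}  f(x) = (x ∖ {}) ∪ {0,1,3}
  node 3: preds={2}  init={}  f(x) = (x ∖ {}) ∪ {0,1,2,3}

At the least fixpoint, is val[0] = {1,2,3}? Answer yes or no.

no

Trace (8 dequeues):
  [1] u=0 | in {} | out {} | ==
  [2] u=1 | in {} | out {0,1,2} | ==
  [3] u=2 | in {} | out {0,1,3} | prev {} | push {0}
  [4] u=3 | in {0,1,3} | out {0,1,2,3} | prev {} | push {2}
  [5] u=0 | in {0,1,3} | out {0,1,3} | prev {} | push {}
  [6] u=2 | in {0,1,2,3} | out {0,1,2,3} | prev {0,1,3} | push {0,3}
  [7] u=0 | in {0,1,2,3} | out {0,1,2,3} | prev {0,1,3} | push {}
  [8] u=3 | in {0,1,2,3} | out {0,1,2,3} | ==

Converged values:
  [0] {0,1,2,3}
  [1] {0,1,2}
  [2] {0,1,2,3}
  [3] {0,1,2,3}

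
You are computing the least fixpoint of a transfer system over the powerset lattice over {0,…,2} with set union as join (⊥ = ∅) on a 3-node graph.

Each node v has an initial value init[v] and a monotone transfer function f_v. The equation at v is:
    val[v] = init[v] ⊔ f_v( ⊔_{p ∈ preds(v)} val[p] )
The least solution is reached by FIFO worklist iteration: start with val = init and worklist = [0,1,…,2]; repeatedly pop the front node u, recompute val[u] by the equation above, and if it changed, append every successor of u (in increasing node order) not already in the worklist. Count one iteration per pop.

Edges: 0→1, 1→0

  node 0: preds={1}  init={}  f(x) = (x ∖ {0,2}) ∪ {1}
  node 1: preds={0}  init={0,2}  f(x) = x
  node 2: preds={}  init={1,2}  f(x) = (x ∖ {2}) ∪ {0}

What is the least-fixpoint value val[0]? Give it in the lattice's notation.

Iteration log — 4 steps:
  step 1. node 0  ⊔preds={0,2}  new={1}  old={}  +wl: 
  step 2. node 1  ⊔preds={1}  new={0,1,2}  old={0,2}  +wl: 0
  step 3. node 2  ⊔preds={}  new={0,1,2}  old={1,2}  +wl: 
  step 4. node 0  ⊔preds={0,1,2}  new={1}  stable

Least fixpoint reached:
  node 0: {1}
  node 1: {0,1,2}
  node 2: {0,1,2}

{1}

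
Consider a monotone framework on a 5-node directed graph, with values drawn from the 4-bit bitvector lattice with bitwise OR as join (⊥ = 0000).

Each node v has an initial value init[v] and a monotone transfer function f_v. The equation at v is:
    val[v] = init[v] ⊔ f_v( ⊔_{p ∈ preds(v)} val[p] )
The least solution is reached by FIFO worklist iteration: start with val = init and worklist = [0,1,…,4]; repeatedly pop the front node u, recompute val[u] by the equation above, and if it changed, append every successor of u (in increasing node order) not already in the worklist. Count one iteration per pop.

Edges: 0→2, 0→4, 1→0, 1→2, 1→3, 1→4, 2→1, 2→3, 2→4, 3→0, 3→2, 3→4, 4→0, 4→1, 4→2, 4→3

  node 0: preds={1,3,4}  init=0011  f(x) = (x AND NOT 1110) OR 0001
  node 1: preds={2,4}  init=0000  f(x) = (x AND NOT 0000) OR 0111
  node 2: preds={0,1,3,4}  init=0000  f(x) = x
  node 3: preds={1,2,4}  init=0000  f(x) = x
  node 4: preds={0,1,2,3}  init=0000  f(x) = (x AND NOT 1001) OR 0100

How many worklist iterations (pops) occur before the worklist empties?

9

Iteration log — 9 steps:
  step 1. node 0  ⊔preds=0000  new=0011  stable
  step 2. node 1  ⊔preds=0000  new=0111  old=0000  +wl: 0
  step 3. node 2  ⊔preds=0111  new=0111  old=0000  +wl: 1
  step 4. node 3  ⊔preds=0111  new=0111  old=0000  +wl: 2
  step 5. node 4  ⊔preds=0111  new=0110  old=0000  +wl: 3
  step 6. node 0  ⊔preds=0111  new=0011  stable
  step 7. node 1  ⊔preds=0111  new=0111  stable
  step 8. node 2  ⊔preds=0111  new=0111  stable
  step 9. node 3  ⊔preds=0111  new=0111  stable

Least fixpoint reached:
  node 0: 0011
  node 1: 0111
  node 2: 0111
  node 3: 0111
  node 4: 0110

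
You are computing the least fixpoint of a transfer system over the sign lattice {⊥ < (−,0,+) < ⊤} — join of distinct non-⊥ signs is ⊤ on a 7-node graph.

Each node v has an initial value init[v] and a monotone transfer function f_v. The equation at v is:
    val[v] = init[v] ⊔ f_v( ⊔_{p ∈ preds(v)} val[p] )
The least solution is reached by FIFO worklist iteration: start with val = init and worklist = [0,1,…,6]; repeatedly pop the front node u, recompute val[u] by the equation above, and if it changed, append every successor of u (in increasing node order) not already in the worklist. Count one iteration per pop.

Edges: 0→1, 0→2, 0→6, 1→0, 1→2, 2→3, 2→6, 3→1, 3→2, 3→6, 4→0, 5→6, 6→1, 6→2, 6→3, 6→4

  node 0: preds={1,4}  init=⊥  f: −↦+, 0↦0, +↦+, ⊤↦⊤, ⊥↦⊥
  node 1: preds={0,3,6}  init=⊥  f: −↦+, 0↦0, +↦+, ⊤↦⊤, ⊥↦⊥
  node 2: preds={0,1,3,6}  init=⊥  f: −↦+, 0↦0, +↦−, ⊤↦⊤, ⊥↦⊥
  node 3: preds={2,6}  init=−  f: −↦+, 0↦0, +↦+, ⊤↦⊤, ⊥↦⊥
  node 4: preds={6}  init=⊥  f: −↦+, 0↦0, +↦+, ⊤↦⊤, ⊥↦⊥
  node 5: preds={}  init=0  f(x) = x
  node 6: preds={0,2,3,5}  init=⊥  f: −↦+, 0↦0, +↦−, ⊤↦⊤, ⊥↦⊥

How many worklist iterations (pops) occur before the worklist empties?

17

Iteration log — 17 steps:
  step 1. node 0  ⊔preds=⊥  new=⊥  stable
  step 2. node 1  ⊔preds=−  new=+  old=⊥  +wl: 0
  step 3. node 2  ⊔preds=⊤  new=⊤  old=⊥  +wl: 
  step 4. node 3  ⊔preds=⊤  new=⊤  old=−  +wl: 1,2
  step 5. node 4  ⊔preds=⊥  new=⊥  stable
  step 6. node 5  ⊔preds=⊥  new=0  stable
  step 7. node 6  ⊔preds=⊤  new=⊤  old=⊥  +wl: 3,4
  step 8. node 0  ⊔preds=+  new=+  old=⊥  +wl: 6
  step 9. node 1  ⊔preds=⊤  new=⊤  old=+  +wl: 0
  step 10. node 2  ⊔preds=⊤  new=⊤  stable
  step 11. node 3  ⊔preds=⊤  new=⊤  stable
  step 12. node 4  ⊔preds=⊤  new=⊤  old=⊥  +wl: 
  step 13. node 6  ⊔preds=⊤  new=⊤  stable
  step 14. node 0  ⊔preds=⊤  new=⊤  old=+  +wl: 1,2,6
  step 15. node 1  ⊔preds=⊤  new=⊤  stable
  step 16. node 2  ⊔preds=⊤  new=⊤  stable
  step 17. node 6  ⊔preds=⊤  new=⊤  stable

Least fixpoint reached:
  node 0: ⊤
  node 1: ⊤
  node 2: ⊤
  node 3: ⊤
  node 4: ⊤
  node 5: 0
  node 6: ⊤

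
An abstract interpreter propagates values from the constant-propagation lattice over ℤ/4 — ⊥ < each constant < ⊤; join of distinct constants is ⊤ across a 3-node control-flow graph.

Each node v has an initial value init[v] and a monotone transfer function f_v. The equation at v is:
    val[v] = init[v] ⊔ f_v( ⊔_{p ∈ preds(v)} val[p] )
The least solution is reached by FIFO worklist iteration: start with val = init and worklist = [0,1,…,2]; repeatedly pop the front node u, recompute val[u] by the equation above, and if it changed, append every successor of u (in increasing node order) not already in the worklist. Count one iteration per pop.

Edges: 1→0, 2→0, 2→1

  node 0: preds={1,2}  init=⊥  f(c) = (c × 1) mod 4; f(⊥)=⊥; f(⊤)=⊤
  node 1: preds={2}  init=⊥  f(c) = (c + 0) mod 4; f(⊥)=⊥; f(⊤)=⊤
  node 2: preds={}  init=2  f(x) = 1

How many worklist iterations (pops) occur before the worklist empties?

6

Worklist (6 pops):
  #1 pop 0: in=2 → 2 (was ⊥); enqueue []
  #2 pop 1: in=2 → 2 (was ⊥); enqueue [0]
  #3 pop 2: in=⊥ → ⊤ (was 2); enqueue [1]
  #4 pop 0: in=⊤ → ⊤ (was 2); enqueue []
  #5 pop 1: in=⊤ → ⊤ (was 2); enqueue [0]
  #6 pop 0: in=⊤ → ⊤ (no change)

Fixpoint:
  val[0] = ⊤
  val[1] = ⊤
  val[2] = ⊤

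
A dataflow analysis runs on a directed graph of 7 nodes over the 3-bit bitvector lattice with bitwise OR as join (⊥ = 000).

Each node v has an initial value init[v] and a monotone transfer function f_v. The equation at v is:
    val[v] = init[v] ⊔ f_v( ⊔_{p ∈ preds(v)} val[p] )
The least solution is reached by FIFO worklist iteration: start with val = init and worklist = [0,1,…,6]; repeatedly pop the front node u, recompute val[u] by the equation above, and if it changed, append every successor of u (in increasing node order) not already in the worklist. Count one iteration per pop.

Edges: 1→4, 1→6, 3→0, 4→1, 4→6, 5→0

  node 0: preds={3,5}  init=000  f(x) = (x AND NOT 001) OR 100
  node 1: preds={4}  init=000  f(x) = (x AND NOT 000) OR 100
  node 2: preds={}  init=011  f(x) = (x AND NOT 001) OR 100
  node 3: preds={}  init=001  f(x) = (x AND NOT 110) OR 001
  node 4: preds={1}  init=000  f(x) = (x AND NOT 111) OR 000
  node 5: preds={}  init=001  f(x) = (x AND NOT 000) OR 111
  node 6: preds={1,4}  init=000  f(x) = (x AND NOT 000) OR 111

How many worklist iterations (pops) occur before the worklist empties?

Iteration log — 8 steps:
  step 1. node 0  ⊔preds=001  new=100  old=000  +wl: 
  step 2. node 1  ⊔preds=000  new=100  old=000  +wl: 
  step 3. node 2  ⊔preds=000  new=111  old=011  +wl: 
  step 4. node 3  ⊔preds=000  new=001  stable
  step 5. node 4  ⊔preds=100  new=000  stable
  step 6. node 5  ⊔preds=000  new=111  old=001  +wl: 0
  step 7. node 6  ⊔preds=100  new=111  old=000  +wl: 
  step 8. node 0  ⊔preds=111  new=110  old=100  +wl: 

Least fixpoint reached:
  node 0: 110
  node 1: 100
  node 2: 111
  node 3: 001
  node 4: 000
  node 5: 111
  node 6: 111

8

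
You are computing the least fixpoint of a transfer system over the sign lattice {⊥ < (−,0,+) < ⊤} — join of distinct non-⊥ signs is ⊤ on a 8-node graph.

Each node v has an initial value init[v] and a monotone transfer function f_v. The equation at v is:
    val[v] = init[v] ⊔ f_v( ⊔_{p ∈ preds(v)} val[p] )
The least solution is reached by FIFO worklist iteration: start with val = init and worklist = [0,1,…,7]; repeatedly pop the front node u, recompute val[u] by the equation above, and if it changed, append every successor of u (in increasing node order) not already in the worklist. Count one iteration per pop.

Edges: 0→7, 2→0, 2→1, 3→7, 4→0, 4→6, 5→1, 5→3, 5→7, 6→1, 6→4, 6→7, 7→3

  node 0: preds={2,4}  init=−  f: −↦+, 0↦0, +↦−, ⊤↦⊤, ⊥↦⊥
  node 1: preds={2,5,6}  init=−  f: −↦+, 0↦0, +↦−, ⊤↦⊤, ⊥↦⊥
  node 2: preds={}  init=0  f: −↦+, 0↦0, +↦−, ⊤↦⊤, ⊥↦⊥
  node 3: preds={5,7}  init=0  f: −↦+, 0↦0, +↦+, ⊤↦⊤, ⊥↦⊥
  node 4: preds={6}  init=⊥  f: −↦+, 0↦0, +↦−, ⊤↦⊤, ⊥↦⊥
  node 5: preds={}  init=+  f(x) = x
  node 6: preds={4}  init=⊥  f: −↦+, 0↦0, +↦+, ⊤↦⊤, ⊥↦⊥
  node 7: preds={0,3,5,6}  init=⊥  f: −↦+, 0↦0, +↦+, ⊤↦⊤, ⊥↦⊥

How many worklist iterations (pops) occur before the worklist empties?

Trace (9 dequeues):
  [1] u=0 | in 0 | out ⊤ | prev − | push {}
  [2] u=1 | in ⊤ | out ⊤ | prev − | push {}
  [3] u=2 | in ⊥ | out 0 | ==
  [4] u=3 | in + | out ⊤ | prev 0 | push {}
  [5] u=4 | in ⊥ | out ⊥ | ==
  [6] u=5 | in ⊥ | out + | ==
  [7] u=6 | in ⊥ | out ⊥ | ==
  [8] u=7 | in ⊤ | out ⊤ | prev ⊥ | push {3}
  [9] u=3 | in ⊤ | out ⊤ | ==

Converged values:
  [0] ⊤
  [1] ⊤
  [2] 0
  [3] ⊤
  [4] ⊥
  [5] +
  [6] ⊥
  [7] ⊤

9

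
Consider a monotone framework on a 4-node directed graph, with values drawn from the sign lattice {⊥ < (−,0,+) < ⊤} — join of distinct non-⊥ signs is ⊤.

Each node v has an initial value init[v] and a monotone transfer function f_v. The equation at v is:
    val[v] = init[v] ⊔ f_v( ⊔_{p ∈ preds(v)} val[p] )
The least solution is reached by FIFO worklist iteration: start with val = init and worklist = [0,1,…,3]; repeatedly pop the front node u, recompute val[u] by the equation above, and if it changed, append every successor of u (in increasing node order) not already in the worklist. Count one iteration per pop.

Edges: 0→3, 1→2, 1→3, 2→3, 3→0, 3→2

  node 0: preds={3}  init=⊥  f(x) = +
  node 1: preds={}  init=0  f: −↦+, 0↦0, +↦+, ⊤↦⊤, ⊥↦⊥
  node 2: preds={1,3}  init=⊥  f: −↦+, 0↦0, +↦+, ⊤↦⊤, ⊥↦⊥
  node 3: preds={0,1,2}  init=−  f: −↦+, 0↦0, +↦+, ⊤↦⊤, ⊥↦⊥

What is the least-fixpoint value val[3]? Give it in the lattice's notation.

⊤

Iteration log — 6 steps:
  step 1. node 0  ⊔preds=−  new=+  old=⊥  +wl: 
  step 2. node 1  ⊔preds=⊥  new=0  stable
  step 3. node 2  ⊔preds=⊤  new=⊤  old=⊥  +wl: 
  step 4. node 3  ⊔preds=⊤  new=⊤  old=−  +wl: 0,2
  step 5. node 0  ⊔preds=⊤  new=+  stable
  step 6. node 2  ⊔preds=⊤  new=⊤  stable

Least fixpoint reached:
  node 0: +
  node 1: 0
  node 2: ⊤
  node 3: ⊤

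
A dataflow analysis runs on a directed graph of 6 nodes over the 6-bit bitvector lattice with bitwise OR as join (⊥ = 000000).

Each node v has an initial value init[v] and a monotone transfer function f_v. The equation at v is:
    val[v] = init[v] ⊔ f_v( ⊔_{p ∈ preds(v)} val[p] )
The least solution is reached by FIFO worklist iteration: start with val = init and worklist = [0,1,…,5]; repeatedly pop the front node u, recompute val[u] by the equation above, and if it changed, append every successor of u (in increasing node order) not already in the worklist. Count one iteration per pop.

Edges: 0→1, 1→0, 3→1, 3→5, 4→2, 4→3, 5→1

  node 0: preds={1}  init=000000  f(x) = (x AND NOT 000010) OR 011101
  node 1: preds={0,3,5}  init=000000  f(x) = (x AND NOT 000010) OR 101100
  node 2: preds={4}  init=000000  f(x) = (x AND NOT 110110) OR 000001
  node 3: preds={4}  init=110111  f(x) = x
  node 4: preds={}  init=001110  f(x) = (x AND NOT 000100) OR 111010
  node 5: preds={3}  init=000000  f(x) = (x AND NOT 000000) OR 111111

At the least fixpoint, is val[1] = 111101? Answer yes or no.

Trace (10 dequeues):
  [1] u=0 | in 000000 | out 011101 | prev 000000 | push {}
  [2] u=1 | in 111111 | out 111101 | prev 000000 | push {0}
  [3] u=2 | in 001110 | out 001001 | prev 000000 | push {}
  [4] u=3 | in 001110 | out 111111 | prev 110111 | push {1}
  [5] u=4 | in 000000 | out 111110 | prev 001110 | push {2,3}
  [6] u=5 | in 111111 | out 111111 | prev 000000 | push {}
  [7] u=0 | in 111101 | out 111101 | prev 011101 | push {}
  [8] u=1 | in 111111 | out 111101 | ==
  [9] u=2 | in 111110 | out 001001 | ==
  [10] u=3 | in 111110 | out 111111 | ==

Converged values:
  [0] 111101
  [1] 111101
  [2] 001001
  [3] 111111
  [4] 111110
  [5] 111111

yes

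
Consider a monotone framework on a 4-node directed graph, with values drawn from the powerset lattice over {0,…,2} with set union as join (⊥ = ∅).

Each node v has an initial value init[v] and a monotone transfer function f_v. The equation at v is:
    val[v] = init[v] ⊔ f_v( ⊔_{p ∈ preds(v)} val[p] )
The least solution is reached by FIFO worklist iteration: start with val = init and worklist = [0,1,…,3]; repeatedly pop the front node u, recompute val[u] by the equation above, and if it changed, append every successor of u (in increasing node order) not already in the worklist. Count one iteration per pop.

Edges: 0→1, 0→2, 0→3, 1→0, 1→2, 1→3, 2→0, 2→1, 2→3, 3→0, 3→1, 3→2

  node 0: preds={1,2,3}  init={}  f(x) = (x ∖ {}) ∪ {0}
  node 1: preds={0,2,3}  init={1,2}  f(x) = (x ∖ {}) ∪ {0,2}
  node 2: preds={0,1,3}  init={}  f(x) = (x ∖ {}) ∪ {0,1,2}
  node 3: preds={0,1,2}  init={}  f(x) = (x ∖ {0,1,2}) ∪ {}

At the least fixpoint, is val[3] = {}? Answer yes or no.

Trace (6 dequeues):
  [1] u=0 | in {1,2} | out {0,1,2} | prev {} | push {}
  [2] u=1 | in {0,1,2} | out {0,1,2} | prev {1,2} | push {0}
  [3] u=2 | in {0,1,2} | out {0,1,2} | prev {} | push {1}
  [4] u=3 | in {0,1,2} | out {} | ==
  [5] u=0 | in {0,1,2} | out {0,1,2} | ==
  [6] u=1 | in {0,1,2} | out {0,1,2} | ==

Converged values:
  [0] {0,1,2}
  [1] {0,1,2}
  [2] {0,1,2}
  [3] {}

yes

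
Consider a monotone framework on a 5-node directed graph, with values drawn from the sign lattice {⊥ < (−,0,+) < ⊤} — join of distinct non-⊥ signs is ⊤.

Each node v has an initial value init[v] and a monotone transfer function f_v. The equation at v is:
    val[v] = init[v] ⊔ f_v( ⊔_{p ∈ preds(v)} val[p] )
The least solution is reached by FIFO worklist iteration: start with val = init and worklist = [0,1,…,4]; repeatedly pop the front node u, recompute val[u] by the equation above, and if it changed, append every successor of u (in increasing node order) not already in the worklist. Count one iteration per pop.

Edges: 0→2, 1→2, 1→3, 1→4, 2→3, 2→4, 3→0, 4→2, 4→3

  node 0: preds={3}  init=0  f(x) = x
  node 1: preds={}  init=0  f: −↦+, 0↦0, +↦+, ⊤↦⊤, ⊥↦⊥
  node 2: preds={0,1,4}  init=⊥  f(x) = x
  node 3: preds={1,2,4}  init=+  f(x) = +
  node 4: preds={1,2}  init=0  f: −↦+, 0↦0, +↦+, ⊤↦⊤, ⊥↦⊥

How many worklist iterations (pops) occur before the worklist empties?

Worklist (7 pops):
  #1 pop 0: in=+ → ⊤ (was 0); enqueue []
  #2 pop 1: in=⊥ → 0 (no change)
  #3 pop 2: in=⊤ → ⊤ (was ⊥); enqueue []
  #4 pop 3: in=⊤ → + (no change)
  #5 pop 4: in=⊤ → ⊤ (was 0); enqueue [2,3]
  #6 pop 2: in=⊤ → ⊤ (no change)
  #7 pop 3: in=⊤ → + (no change)

Fixpoint:
  val[0] = ⊤
  val[1] = 0
  val[2] = ⊤
  val[3] = +
  val[4] = ⊤

7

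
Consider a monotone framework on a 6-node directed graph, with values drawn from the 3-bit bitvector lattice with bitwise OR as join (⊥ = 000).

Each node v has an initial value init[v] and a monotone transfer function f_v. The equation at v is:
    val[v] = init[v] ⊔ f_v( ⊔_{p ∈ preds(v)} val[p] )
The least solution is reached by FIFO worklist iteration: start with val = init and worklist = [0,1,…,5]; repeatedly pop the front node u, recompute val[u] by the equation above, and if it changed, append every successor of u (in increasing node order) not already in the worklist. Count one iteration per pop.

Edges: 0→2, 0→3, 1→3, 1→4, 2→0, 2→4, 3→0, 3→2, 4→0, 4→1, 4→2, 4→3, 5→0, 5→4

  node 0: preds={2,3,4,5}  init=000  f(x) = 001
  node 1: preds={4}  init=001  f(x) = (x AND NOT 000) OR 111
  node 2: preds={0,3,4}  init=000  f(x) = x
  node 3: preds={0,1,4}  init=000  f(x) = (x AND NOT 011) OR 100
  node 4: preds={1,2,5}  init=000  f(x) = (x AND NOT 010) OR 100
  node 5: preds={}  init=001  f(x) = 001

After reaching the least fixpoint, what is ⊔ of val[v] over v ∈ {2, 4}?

Iteration log — 12 steps:
  step 1. node 0  ⊔preds=001  new=001  old=000  +wl: 
  step 2. node 1  ⊔preds=000  new=111  old=001  +wl: 
  step 3. node 2  ⊔preds=001  new=001  old=000  +wl: 0
  step 4. node 3  ⊔preds=111  new=100  old=000  +wl: 2
  step 5. node 4  ⊔preds=111  new=101  old=000  +wl: 1,3
  step 6. node 5  ⊔preds=000  new=001  stable
  step 7. node 0  ⊔preds=101  new=001  stable
  step 8. node 2  ⊔preds=101  new=101  old=001  +wl: 0,4
  step 9. node 1  ⊔preds=101  new=111  stable
  step 10. node 3  ⊔preds=111  new=100  stable
  step 11. node 0  ⊔preds=101  new=001  stable
  step 12. node 4  ⊔preds=111  new=101  stable

Least fixpoint reached:
  node 0: 001
  node 1: 111
  node 2: 101
  node 3: 100
  node 4: 101
  node 5: 001

101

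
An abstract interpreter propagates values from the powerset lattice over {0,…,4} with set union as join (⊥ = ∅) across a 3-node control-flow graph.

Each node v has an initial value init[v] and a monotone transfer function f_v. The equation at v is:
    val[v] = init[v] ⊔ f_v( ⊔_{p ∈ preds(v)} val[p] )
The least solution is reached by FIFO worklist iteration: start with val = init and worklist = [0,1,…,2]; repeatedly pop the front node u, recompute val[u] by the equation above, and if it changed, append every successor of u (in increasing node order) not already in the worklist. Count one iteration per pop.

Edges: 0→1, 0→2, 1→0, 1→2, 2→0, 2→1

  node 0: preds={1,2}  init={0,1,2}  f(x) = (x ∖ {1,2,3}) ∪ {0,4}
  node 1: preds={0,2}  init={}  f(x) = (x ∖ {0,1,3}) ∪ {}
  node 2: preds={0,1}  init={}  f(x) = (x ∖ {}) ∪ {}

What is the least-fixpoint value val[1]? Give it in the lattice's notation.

{2,4}

Worklist (5 pops):
  #1 pop 0: in={} → {0,1,2,4} (was {0,1,2}); enqueue []
  #2 pop 1: in={0,1,2,4} → {2,4} (was {}); enqueue [0]
  #3 pop 2: in={0,1,2,4} → {0,1,2,4} (was {}); enqueue [1]
  #4 pop 0: in={0,1,2,4} → {0,1,2,4} (no change)
  #5 pop 1: in={0,1,2,4} → {2,4} (no change)

Fixpoint:
  val[0] = {0,1,2,4}
  val[1] = {2,4}
  val[2] = {0,1,2,4}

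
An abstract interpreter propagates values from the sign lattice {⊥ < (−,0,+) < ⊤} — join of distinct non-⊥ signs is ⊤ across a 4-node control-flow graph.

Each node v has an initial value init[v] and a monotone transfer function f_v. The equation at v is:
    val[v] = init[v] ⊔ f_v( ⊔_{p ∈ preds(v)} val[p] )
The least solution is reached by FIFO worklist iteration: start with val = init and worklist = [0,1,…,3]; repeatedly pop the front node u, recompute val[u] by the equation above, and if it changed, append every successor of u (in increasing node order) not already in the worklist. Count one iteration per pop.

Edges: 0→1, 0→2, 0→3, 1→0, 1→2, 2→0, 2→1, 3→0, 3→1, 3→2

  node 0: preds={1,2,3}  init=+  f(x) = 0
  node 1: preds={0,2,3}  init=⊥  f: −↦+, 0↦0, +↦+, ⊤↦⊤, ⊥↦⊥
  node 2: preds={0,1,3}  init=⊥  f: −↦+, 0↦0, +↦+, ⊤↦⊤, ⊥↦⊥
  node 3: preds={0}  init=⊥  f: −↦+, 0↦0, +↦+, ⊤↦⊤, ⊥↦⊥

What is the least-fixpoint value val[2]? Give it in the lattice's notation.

Worklist (7 pops):
  #1 pop 0: in=⊥ → ⊤ (was +); enqueue []
  #2 pop 1: in=⊤ → ⊤ (was ⊥); enqueue [0]
  #3 pop 2: in=⊤ → ⊤ (was ⊥); enqueue [1]
  #4 pop 3: in=⊤ → ⊤ (was ⊥); enqueue [2]
  #5 pop 0: in=⊤ → ⊤ (no change)
  #6 pop 1: in=⊤ → ⊤ (no change)
  #7 pop 2: in=⊤ → ⊤ (no change)

Fixpoint:
  val[0] = ⊤
  val[1] = ⊤
  val[2] = ⊤
  val[3] = ⊤

⊤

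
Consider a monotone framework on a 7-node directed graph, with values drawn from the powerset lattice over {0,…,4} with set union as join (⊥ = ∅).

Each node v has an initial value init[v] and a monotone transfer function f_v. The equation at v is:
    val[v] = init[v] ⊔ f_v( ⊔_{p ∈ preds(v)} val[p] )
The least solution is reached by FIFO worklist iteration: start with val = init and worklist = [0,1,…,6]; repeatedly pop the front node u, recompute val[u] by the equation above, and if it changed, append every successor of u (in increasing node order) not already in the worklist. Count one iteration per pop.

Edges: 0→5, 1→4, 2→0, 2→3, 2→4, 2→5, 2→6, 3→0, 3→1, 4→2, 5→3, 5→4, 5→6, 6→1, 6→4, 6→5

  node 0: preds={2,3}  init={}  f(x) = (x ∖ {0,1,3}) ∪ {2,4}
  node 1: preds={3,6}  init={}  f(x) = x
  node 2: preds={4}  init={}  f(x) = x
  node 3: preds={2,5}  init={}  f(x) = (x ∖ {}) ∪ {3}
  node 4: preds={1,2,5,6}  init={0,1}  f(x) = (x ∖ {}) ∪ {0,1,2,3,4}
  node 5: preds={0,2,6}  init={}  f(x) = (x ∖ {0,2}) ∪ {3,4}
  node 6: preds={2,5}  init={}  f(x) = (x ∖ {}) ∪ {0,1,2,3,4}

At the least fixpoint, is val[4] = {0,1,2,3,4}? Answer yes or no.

yes

Worklist (16 pops):
  #1 pop 0: in={} → {2,4} (was {}); enqueue []
  #2 pop 1: in={} → {} (no change)
  #3 pop 2: in={0,1} → {0,1} (was {}); enqueue [0]
  #4 pop 3: in={0,1} → {0,1,3} (was {}); enqueue [1]
  #5 pop 4: in={0,1} → {0,1,2,3,4} (was {0,1}); enqueue [2]
  #6 pop 5: in={0,1,2,4} → {1,3,4} (was {}); enqueue [3,4]
  #7 pop 6: in={0,1,3,4} → {0,1,2,3,4} (was {}); enqueue [5]
  #8 pop 0: in={0,1,3} → {2,4} (no change)
  #9 pop 1: in={0,1,2,3,4} → {0,1,2,3,4} (was {}); enqueue []
  #10 pop 2: in={0,1,2,3,4} → {0,1,2,3,4} (was {0,1}); enqueue [0,6]
  #11 pop 3: in={0,1,2,3,4} → {0,1,2,3,4} (was {0,1,3}); enqueue [1]
  #12 pop 4: in={0,1,2,3,4} → {0,1,2,3,4} (no change)
  #13 pop 5: in={0,1,2,3,4} → {1,3,4} (no change)
  #14 pop 0: in={0,1,2,3,4} → {2,4} (no change)
  #15 pop 6: in={0,1,2,3,4} → {0,1,2,3,4} (no change)
  #16 pop 1: in={0,1,2,3,4} → {0,1,2,3,4} (no change)

Fixpoint:
  val[0] = {2,4}
  val[1] = {0,1,2,3,4}
  val[2] = {0,1,2,3,4}
  val[3] = {0,1,2,3,4}
  val[4] = {0,1,2,3,4}
  val[5] = {1,3,4}
  val[6] = {0,1,2,3,4}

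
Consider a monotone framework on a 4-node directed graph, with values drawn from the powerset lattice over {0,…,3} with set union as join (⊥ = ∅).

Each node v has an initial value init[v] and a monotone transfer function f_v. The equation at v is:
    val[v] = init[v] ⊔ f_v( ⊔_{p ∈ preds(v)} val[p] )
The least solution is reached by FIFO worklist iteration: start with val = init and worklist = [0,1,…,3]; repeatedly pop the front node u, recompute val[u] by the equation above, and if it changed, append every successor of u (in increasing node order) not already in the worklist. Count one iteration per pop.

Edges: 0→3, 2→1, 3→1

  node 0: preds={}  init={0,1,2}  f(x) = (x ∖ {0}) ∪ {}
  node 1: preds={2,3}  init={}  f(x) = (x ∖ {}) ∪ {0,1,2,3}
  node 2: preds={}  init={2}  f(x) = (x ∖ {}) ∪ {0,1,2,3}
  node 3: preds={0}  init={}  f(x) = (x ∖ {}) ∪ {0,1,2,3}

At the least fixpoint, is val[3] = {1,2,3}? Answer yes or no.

no

Trace (5 dequeues):
  [1] u=0 | in {} | out {0,1,2} | ==
  [2] u=1 | in {2} | out {0,1,2,3} | prev {} | push {}
  [3] u=2 | in {} | out {0,1,2,3} | prev {2} | push {1}
  [4] u=3 | in {0,1,2} | out {0,1,2,3} | prev {} | push {}
  [5] u=1 | in {0,1,2,3} | out {0,1,2,3} | ==

Converged values:
  [0] {0,1,2}
  [1] {0,1,2,3}
  [2] {0,1,2,3}
  [3] {0,1,2,3}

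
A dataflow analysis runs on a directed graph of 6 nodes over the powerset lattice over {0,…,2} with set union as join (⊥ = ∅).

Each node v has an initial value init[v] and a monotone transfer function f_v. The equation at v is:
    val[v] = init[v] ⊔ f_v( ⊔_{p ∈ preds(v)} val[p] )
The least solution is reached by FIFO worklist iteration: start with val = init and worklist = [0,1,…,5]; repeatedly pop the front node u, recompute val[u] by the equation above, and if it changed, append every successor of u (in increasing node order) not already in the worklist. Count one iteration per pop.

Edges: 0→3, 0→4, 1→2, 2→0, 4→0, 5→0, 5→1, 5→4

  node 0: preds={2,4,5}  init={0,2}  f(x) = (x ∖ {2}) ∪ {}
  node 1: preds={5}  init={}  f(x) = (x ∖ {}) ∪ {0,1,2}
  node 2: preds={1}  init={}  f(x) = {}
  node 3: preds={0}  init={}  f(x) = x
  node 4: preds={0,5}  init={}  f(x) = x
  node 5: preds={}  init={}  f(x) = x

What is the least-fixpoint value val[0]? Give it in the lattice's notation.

{0,2}

Trace (7 dequeues):
  [1] u=0 | in {} | out {0,2} | ==
  [2] u=1 | in {} | out {0,1,2} | prev {} | push {}
  [3] u=2 | in {0,1,2} | out {} | ==
  [4] u=3 | in {0,2} | out {0,2} | prev {} | push {}
  [5] u=4 | in {0,2} | out {0,2} | prev {} | push {0}
  [6] u=5 | in {} | out {} | ==
  [7] u=0 | in {0,2} | out {0,2} | ==

Converged values:
  [0] {0,2}
  [1] {0,1,2}
  [2] {}
  [3] {0,2}
  [4] {0,2}
  [5] {}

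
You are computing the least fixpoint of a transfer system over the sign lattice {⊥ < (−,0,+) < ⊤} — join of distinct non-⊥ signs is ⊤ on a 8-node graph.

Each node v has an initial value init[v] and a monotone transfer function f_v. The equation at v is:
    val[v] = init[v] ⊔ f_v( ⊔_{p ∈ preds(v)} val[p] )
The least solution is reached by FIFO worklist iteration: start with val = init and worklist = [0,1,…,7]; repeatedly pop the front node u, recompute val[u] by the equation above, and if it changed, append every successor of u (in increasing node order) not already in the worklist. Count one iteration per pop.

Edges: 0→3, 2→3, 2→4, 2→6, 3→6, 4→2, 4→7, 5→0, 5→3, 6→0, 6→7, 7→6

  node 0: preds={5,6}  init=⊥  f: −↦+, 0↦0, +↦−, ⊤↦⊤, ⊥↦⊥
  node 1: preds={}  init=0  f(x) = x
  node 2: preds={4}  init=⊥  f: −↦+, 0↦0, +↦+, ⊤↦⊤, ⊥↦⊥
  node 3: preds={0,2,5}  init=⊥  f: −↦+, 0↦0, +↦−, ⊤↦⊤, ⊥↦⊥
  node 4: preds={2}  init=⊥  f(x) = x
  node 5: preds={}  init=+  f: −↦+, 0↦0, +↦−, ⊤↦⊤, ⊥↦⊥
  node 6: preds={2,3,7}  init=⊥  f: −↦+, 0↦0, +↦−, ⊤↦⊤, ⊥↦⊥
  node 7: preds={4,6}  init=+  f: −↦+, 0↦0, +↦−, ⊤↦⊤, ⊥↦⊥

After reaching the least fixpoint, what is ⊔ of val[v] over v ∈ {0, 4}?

⊤

Worklist (11 pops):
  #1 pop 0: in=+ → − (was ⊥); enqueue []
  #2 pop 1: in=⊥ → 0 (no change)
  #3 pop 2: in=⊥ → ⊥ (no change)
  #4 pop 3: in=⊤ → ⊤ (was ⊥); enqueue []
  #5 pop 4: in=⊥ → ⊥ (no change)
  #6 pop 5: in=⊥ → + (no change)
  #7 pop 6: in=⊤ → ⊤ (was ⊥); enqueue [0]
  #8 pop 7: in=⊤ → ⊤ (was +); enqueue [6]
  #9 pop 0: in=⊤ → ⊤ (was −); enqueue [3]
  #10 pop 6: in=⊤ → ⊤ (no change)
  #11 pop 3: in=⊤ → ⊤ (no change)

Fixpoint:
  val[0] = ⊤
  val[1] = 0
  val[2] = ⊥
  val[3] = ⊤
  val[4] = ⊥
  val[5] = +
  val[6] = ⊤
  val[7] = ⊤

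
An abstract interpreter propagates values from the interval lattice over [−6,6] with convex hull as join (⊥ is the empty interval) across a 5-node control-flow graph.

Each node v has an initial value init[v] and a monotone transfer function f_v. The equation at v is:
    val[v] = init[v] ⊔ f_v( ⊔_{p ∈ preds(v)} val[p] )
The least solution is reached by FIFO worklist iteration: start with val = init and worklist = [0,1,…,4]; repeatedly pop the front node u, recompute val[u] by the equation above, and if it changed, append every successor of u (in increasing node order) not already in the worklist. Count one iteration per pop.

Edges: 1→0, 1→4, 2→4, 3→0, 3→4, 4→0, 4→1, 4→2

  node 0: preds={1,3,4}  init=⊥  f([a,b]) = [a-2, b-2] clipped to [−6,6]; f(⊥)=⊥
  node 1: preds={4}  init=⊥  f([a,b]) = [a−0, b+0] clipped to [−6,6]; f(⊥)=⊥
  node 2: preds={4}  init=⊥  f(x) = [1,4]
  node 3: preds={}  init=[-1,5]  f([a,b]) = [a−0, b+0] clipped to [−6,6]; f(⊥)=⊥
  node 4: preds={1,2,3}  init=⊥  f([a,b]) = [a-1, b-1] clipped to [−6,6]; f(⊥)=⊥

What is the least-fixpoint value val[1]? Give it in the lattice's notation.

Worklist (30 pops):
  #1 pop 0: in=[-1,5] → [-3,3] (was ⊥); enqueue []
  #2 pop 1: in=⊥ → ⊥ (no change)
  #3 pop 2: in=⊥ → [1,4] (was ⊥); enqueue []
  #4 pop 3: in=⊥ → [-1,5] (no change)
  #5 pop 4: in=[-1,5] → [-2,4] (was ⊥); enqueue [0,1,2]
  #6 pop 0: in=[-2,5] → [-4,3] (was [-3,3]); enqueue []
  #7 pop 1: in=[-2,4] → [-2,4] (was ⊥); enqueue [0,4]
  #8 pop 2: in=[-2,4] → [1,4] (no change)
  #9 pop 0: in=[-2,5] → [-4,3] (no change)
  #10 pop 4: in=[-2,5] → [-3,4] (was [-2,4]); enqueue [0,1,2]
  #11 pop 0: in=[-3,5] → [-5,3] (was [-4,3]); enqueue []
  #12 pop 1: in=[-3,4] → [-3,4] (was [-2,4]); enqueue [0,4]
  #13 pop 2: in=[-3,4] → [1,4] (no change)
  #14 pop 0: in=[-3,5] → [-5,3] (no change)
  #15 pop 4: in=[-3,5] → [-4,4] (was [-3,4]); enqueue [0,1,2]
  #16 pop 0: in=[-4,5] → [-6,3] (was [-5,3]); enqueue []
  #17 pop 1: in=[-4,4] → [-4,4] (was [-3,4]); enqueue [0,4]
  #18 pop 2: in=[-4,4] → [1,4] (no change)
  #19 pop 0: in=[-4,5] → [-6,3] (no change)
  #20 pop 4: in=[-4,5] → [-5,4] (was [-4,4]); enqueue [0,1,2]
  #21 pop 0: in=[-5,5] → [-6,3] (no change)
  #22 pop 1: in=[-5,4] → [-5,4] (was [-4,4]); enqueue [0,4]
  #23 pop 2: in=[-5,4] → [1,4] (no change)
  #24 pop 0: in=[-5,5] → [-6,3] (no change)
  #25 pop 4: in=[-5,5] → [-6,4] (was [-5,4]); enqueue [0,1,2]
  #26 pop 0: in=[-6,5] → [-6,3] (no change)
  #27 pop 1: in=[-6,4] → [-6,4] (was [-5,4]); enqueue [0,4]
  #28 pop 2: in=[-6,4] → [1,4] (no change)
  #29 pop 0: in=[-6,5] → [-6,3] (no change)
  #30 pop 4: in=[-6,5] → [-6,4] (no change)

Fixpoint:
  val[0] = [-6,3]
  val[1] = [-6,4]
  val[2] = [1,4]
  val[3] = [-1,5]
  val[4] = [-6,4]

[-6,4]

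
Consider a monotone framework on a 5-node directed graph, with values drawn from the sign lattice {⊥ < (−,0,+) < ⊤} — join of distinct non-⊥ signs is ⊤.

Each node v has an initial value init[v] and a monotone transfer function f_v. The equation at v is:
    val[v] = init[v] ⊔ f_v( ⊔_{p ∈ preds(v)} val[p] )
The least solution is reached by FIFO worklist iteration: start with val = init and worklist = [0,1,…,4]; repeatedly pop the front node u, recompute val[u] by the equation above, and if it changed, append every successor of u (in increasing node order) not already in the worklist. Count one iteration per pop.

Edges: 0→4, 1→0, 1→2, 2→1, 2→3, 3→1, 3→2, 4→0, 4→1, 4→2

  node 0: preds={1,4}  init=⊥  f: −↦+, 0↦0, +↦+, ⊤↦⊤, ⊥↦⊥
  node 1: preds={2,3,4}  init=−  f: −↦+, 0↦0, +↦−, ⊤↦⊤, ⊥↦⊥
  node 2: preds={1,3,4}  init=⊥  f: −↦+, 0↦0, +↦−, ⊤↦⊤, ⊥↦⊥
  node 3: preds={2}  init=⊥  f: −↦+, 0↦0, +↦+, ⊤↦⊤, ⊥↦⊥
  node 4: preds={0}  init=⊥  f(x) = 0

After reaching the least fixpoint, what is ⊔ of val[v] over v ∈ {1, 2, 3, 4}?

⊤

Trace (13 dequeues):
  [1] u=0 | in − | out + | prev ⊥ | push {}
  [2] u=1 | in ⊥ | out − | ==
  [3] u=2 | in − | out + | prev ⊥ | push {1}
  [4] u=3 | in + | out + | prev ⊥ | push {2}
  [5] u=4 | in + | out 0 | prev ⊥ | push {0}
  [6] u=1 | in ⊤ | out ⊤ | prev − | push {}
  [7] u=2 | in ⊤ | out ⊤ | prev + | push {1,3}
  [8] u=0 | in ⊤ | out ⊤ | prev + | push {4}
  [9] u=1 | in ⊤ | out ⊤ | ==
  [10] u=3 | in ⊤ | out ⊤ | prev + | push {1,2}
  [11] u=4 | in ⊤ | out 0 | ==
  [12] u=1 | in ⊤ | out ⊤ | ==
  [13] u=2 | in ⊤ | out ⊤ | ==

Converged values:
  [0] ⊤
  [1] ⊤
  [2] ⊤
  [3] ⊤
  [4] 0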